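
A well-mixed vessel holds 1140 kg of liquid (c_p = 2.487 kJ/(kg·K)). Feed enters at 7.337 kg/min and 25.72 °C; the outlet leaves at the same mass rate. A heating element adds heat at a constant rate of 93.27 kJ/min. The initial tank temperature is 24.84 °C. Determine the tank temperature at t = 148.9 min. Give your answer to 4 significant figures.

M c_p dT/dt = ṁ c_p (T_in − T) + Q̇.
Rearrange: dT/dt = (T_ss − T)/τ with τ = M/ṁ = 155.377 min and T_ss = T_in + Q̇/(ṁ c_p) = 30.8315 °C.
Solution: T(t) = T_ss + (T₀ − T_ss) e^(−t/τ).
T(148.9) = 30.8315 + (-5.99149)·e^(−148.9/155.377) = 30.8315 + (-5.99149)·0.383539 = 28.5335 °C.

28.53 °C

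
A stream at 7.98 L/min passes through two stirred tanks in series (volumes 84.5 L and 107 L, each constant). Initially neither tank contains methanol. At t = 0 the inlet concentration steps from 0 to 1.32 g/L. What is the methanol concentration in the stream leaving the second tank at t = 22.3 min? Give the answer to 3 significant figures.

0.734 g/L

Species balance on tank i: dCᵢ/dt = (Cᵢ₋₁ − Cᵢ)/τᵢ with τᵢ = Vᵢ/Q.
τ₁ = 84.5/7.98 = 10.589 min; τ₂ = 107/7.98 = 13.409 min.
Tank 1: C₁ = C_in(1 − e^(−t/τ₁)). Tank 2 (τ₁ ≠ τ₂): C₂ = C_in[1 − (τ₁ e^(−t/τ₁) − τ₂ e^(−t/τ₂))/(τ₁ − τ₂)].
At t = 22.3: e^(−t/τ₁) = 0.12173, e^(−t/τ₂) = 0.18955.
C₂ = 1.32·[1 − (10.589·0.12173 − 13.409·0.18955)/(-2.8195)] = 1.32·0.55576 = 0.73360 g/L.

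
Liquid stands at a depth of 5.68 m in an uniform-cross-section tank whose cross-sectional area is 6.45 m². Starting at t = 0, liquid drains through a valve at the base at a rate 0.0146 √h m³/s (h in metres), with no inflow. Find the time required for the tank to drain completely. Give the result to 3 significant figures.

2110 s

With no inflow, A dh/dt = −0.0146 √h.
∫ h^(−1/2) dh = −(0.0146/A) ∫ dt, giving 2√h = 2√h₀ − (0.0146/A) t.
Tank is empty when √h = 0: t_empty = 2A√h₀/0.0146.
t_empty = 2·6.45·√5.68/0.0146 = 12.900·2.3833/0.0146 = 2105.8 s.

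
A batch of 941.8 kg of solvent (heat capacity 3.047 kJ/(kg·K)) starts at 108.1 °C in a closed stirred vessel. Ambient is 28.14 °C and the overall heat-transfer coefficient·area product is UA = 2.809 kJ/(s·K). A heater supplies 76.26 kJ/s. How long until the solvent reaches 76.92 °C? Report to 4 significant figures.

Unsteady energy balance on the tank contents: M c_p dT/dt = −UA(T − T_amb) + Q̇.
τ = M c_p/UA = 1021.60 s; T_ss = T_amb + Q̇/UA = 28.14 + 76.26/2.809 = 55.2885 °C.
T(t) = T_ss + (T₀ − T_ss)e^(−t/τ); set T = 76.92:
t = −τ ln[(T − T_ss)/(T₀ − T_ss)] = −1021.60 · ln(0.409599) = 911.854 s.

911.9 s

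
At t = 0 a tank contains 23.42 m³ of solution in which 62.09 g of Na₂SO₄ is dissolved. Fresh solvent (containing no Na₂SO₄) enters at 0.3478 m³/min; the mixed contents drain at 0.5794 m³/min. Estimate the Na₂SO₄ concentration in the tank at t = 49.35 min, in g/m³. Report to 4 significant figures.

0.9701 g/m³

Total volume: dV/dt = Q_in − Q_out = -0.231600 m³/min, so V(t) = 23.42 − 0.231600 t and V(49.35) = 11.9905 m³.
Solute balance: dm/dt = 0 − Q_out C = −Q_out m/V(t).
dm/m = −Q_out dt/(V₀ − 0.231600 t); integrating gives ln(m/m₀) = −(Q_out/(Q_in−Q_out)) ln(V/V₀).
m = m₀ (V₀/V)^(Q_out/(Q_in−Q_out)) = 62.09 × (23.42/11.9905)^(-2.50173) = 11.6319 g.
C = m/V = 11.6319/11.9905 = 0.970086 g/m³.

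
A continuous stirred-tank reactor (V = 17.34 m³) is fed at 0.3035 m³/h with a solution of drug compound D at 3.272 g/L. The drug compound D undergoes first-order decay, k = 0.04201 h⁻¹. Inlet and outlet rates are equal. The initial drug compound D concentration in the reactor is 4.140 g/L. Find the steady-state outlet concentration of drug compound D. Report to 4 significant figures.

V dC/dt = Q(C_in − C) − k V C.
At steady state: 0 = Q C_in − (Q + kV) C_ss, so C_ss = Q C_in/(Q + kV).
C_ss = 0.3035·3.272/(0.3035 + 0.04201·17.34) = 0.993052/1.03195 = 0.962303 g/L.

0.9623 g/L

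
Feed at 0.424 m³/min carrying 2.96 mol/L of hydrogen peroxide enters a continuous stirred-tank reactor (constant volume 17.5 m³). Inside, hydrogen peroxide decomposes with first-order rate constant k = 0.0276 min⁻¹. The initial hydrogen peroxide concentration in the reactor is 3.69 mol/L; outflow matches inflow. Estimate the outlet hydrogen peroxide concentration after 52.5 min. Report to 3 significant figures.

V dC/dt = Q(C_in − C) − k V C.
This is linear with rate a = Q/V + k = 0.051829 min⁻¹.
C_ss = Q C_in/(Q + kV) = 1.3837 mol/L; C(t) = C_ss + (C₀ − C_ss) e^(−a t).
C(52.5) = 1.3837 + (2.3063)·e^(−0.051829·52.5) = 1.3837 + (2.3063)·0.065809 = 1.5355 mol/L.

1.54 mol/L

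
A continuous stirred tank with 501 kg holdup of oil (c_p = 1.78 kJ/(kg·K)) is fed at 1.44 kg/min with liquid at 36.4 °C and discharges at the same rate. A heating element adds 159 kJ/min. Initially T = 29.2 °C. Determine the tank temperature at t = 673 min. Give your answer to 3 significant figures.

88.4 °C

Unsteady energy balance on the tank contents: M c_p dT/dt = ṁ c_p (T_in − T) + 159.
Rearrange: dT/dt = (T_ss − T)/τ with τ = M/ṁ = 347.92 min and T_ss = T_in + Q̇/(ṁ c_p) = 98.432 °C.
Solution: T(t) = T_ss + (T₀ − T_ss) e^(−t/τ).
T(673) = 98.432 + (-69.232)·e^(−673/347.92) = 98.432 + (-69.232)·0.14452 = 88.427 °C.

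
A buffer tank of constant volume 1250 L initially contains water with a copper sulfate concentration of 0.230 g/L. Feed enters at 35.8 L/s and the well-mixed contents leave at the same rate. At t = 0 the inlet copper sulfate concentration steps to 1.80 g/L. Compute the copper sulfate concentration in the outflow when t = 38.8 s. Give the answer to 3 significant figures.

1.28 g/L

Mass balance on the solute (V constant): V dC/dt = Q(C_in − C).
Rewrite as dC/dt + C/τ = C_in/τ, τ = V/Q = 34.916 s.
This is linear first-order; C(t) = C_in + (C₀ − C_in) e^(−t/τ).
C(38.8) = 1.80 + (0.230 − 1.80)·e^(−38.8/34.916) = 1.80 + (-1.5700)·0.32915 = 1.2832 g/L.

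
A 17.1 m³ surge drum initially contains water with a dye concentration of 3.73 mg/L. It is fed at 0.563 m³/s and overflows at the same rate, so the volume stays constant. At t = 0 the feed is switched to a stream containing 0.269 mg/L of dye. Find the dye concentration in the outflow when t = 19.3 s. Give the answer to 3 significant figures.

2.10 mg/L

Mass balance on the solute (V constant): V dC/dt = Q(C_in − C).
So dC/dt = (C_in − C)/τ with τ = V/Q = 17.1/0.563 = 30.373 s.
Solution: C(t) = C_in + (C₀ − C_in) e^(−t/τ).
C(19.3) = 0.269 + (3.73 − 0.269)·e^(−19.3/30.373) = 0.269 + (3.4610)·0.52971 = 2.1023 mg/L.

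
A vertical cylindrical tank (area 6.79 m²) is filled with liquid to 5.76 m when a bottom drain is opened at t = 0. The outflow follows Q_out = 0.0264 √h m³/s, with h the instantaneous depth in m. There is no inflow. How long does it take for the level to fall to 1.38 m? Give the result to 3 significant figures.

630 s

With no inflow, A dh/dt = −0.0264 √h.
Separate and integrate: 2(√h − √h₀) = −(0.0264/A) t.
t = 2A(√h₀ − √h)/0.0264 = 2·6.79·(√5.76 − √1.38)/0.0264
  = 13.580 × (2.4000 − 1.1747) / 0.0264 = 630.27 s.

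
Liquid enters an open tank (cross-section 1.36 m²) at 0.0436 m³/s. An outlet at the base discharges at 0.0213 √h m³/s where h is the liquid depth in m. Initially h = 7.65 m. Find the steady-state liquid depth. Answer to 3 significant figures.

Accumulation of liquid (constant cross-section A): A dh/dt = Q_in − 0.0213 √h. At steady state dh/dt = 0:
Q_in = 0.0213 √h_ss ⇒ √h_ss = 0.0436/0.0213 = 2.0469.
h_ss = 2.0469² = 4.1900 m. (Since h₀ = 7.65 m > h_ss, the level will fall toward this value.)

4.19 m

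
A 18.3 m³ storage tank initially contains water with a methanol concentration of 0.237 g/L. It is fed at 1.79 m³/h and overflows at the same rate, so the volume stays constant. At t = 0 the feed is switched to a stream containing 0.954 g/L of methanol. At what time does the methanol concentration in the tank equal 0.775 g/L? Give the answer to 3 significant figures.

14.2 h

Species balance: V dC/dt = Q(C_in − C) ⇒ τ = V/Q = 10.223 h.
C(t) = C_in + (C₀ − C_in) e^(−t/τ). Set C = 0.775 and solve for t:
e^(−t/τ) = (C − C_in)/(C₀ − C_in) = (0.775 − 0.954)/(0.237 − 0.954) = 0.24965
t = −τ ln(…) = 10.223 × 1.3877 = 14.187 h.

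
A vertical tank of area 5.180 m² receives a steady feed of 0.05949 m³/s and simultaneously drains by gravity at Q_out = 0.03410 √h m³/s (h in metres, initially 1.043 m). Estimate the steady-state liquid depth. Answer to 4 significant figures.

3.044 m

Accumulation of liquid (constant cross-section A): A dh/dt = Q_in − 0.03410 √h. At steady state dh/dt = 0:
Q_in = 0.03410 √h_ss ⇒ √h_ss = 0.05949/0.03410 = 1.74457.
h_ss = 1.74457² = 3.04354 m. (Since h₀ = 1.043 m < h_ss, the level will rise toward this value.)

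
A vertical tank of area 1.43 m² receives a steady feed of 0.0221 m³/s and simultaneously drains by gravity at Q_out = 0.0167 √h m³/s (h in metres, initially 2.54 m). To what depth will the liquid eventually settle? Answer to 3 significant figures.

1.75 m

Level balance: A dh/dt = 0.0221 − 0.0167 √h. Setting dh/dt = 0:
Q_in = 0.0167 √h_ss ⇒ √h_ss = 0.0221/0.0167 = 1.3234.
h_ss = 1.3234² = 1.7513 m. (Since h₀ = 2.54 m > h_ss, the level will fall toward this value.)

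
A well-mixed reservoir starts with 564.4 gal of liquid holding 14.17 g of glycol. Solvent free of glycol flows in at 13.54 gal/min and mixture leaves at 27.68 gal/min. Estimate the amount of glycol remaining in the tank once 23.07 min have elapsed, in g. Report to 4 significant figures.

2.618 g

Let m(t) be the amount of glycol. Volume: V(t) = V₀ + (Q_in − Q_out) t = 564.4 − 14.1400 t; V(23.07) = 238.190 gal.
No glycol enters, so dm/dt = −Q_out · (m/V).
Separate: dm/m = −Q_out dt/V(t) ⇒ ln(m/m₀) = −(Q_out/(Q_in−Q_out)) ln(V/V₀).
m = m₀ (V₀/V)^(Q_out/(Q_in−Q_out)) = 14.17 × (564.4/238.190)^(-1.95757) = 2.61783 g.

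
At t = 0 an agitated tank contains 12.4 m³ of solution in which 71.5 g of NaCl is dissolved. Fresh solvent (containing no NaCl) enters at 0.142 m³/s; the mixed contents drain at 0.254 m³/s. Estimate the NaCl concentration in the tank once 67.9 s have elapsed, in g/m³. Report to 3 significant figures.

1.73 g/m³

Let m(t) be the amount of NaCl. Volume: V(t) = V₀ + (Q_in − Q_out) t = 12.4 − 0.11200 t; V(67.9) = 4.7952 m³.
Solute balance: dm/dt = 0 − Q_out C = −Q_out m/V(t).
Separate: dm/m = −Q_out dt/V(t) ⇒ ln(m/m₀) = −(Q_out/(Q_in−Q_out)) ln(V/V₀).
m = m₀ (V₀/V)^(Q_out/(Q_in−Q_out)) = 71.5 × (12.4/4.7952)^(-2.2679) = 8.2900 g.
C = m/V = 8.2900/4.7952 = 1.7288 g/m³.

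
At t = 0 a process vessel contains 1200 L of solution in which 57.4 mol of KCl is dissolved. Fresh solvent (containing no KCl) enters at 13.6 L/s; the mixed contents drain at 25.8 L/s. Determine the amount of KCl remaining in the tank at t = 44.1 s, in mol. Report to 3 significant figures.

Total volume: dV/dt = Q_in − Q_out = -12.200 L/s, so V(t) = 1200 − 12.200 t and V(44.1) = 661.98 L.
Solute balance: dm/dt = 0 − Q_out C = −Q_out m/V(t).
dm/m = −Q_out dt/(V₀ − 12.200 t); integrating gives ln(m/m₀) = −(Q_out/(Q_in−Q_out)) ln(V/V₀).
m = m₀ (V₀/V)^(Q_out/(Q_in−Q_out)) = 57.4 × (1200/661.98)^(-2.1148) = 16.315 mol.

16.3 mol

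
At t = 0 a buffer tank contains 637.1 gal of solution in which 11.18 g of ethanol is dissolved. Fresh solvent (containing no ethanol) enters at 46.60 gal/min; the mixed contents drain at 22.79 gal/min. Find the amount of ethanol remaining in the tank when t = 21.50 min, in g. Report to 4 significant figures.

Let m(t) be the amount of ethanol. Volume: V(t) = V₀ + (Q_in − Q_out) t = 637.1 + 23.8100 t; V(21.50) = 1149.02 gal.
Species balance (pure solvent in): dm/dt = −Q_out · m/V(t).
dm/m = −Q_out dt/(V₀ + 23.8100 t); integrating gives ln(m/m₀) = −(Q_out/(Q_in−Q_out)) ln(V/V₀).
m = m₀ (V₀/V)^(Q_out/(Q_in−Q_out)) = 11.18 × (637.1/1149.02)^(0.957161) = 6.35763 g.

6.358 g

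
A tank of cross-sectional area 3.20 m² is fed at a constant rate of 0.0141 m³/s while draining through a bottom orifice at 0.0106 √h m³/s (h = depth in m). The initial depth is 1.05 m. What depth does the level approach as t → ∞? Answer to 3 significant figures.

Level balance: A dh/dt = 0.0141 − 0.0106 √h. Setting dh/dt = 0:
Q_in = 0.0106 √h_ss ⇒ √h_ss = 0.0141/0.0106 = 1.3302.
h_ss = 1.3302² = 1.7694 m. (Since h₀ = 1.05 m < h_ss, the level will rise toward this value.)

1.77 m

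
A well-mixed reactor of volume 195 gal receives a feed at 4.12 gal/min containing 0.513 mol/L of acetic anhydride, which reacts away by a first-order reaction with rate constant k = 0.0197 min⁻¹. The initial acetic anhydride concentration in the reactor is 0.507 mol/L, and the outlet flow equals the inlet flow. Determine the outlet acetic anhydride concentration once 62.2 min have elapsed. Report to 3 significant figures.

Accumulation = in − out − consumed: V dC/dt = Q C_in − Q C − k V C.
dC/dt = (Q/V) C_in − (Q/V + k) C; effective rate a = Q/V + k = 0.021128 + 0.0197 = 0.040828 min⁻¹.
C_ss = Q C_in/(Q + kV) = 0.26547 mol/L; C(t) = C_ss + (C₀ − C_ss) e^(−a t).
C(62.2) = 0.26547 + (0.24153)·e^(−0.040828·62.2) = 0.26547 + (0.24153)·0.078905 = 0.28453 mol/L.

0.285 mol/L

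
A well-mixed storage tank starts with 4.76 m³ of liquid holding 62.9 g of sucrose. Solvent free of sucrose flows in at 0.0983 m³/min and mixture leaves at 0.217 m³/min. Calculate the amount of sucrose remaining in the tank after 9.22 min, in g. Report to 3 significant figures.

Total volume: dV/dt = Q_in − Q_out = -0.11870 m³/min, so V(t) = 4.76 − 0.11870 t and V(9.22) = 3.6656 m³.
Solute balance: dm/dt = 0 − Q_out C = −Q_out m/V(t).
dm/m = −Q_out dt/(V₀ − 0.11870 t); integrating gives ln(m/m₀) = −(Q_out/(Q_in−Q_out)) ln(V/V₀).
m = m₀ (V₀/V)^(Q_out/(Q_in−Q_out)) = 62.9 × (4.76/3.6656)^(-1.8281) = 39.014 g.

39.0 g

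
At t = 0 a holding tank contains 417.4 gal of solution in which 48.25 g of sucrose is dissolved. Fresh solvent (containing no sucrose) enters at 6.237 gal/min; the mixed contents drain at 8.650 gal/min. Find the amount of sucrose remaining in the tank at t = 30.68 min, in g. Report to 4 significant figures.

23.96 g

Total volume: dV/dt = Q_in − Q_out = -2.41300 gal/min, so V(t) = 417.4 − 2.41300 t and V(30.68) = 343.369 gal.
No sucrose enters, so dm/dt = −Q_out · (m/V).
dm/m = −Q_out dt/(V₀ − 2.41300 t); integrating gives ln(m/m₀) = −(Q_out/(Q_in−Q_out)) ln(V/V₀).
m = m₀ (V₀/V)^(Q_out/(Q_in−Q_out)) = 48.25 × (417.4/343.369)^(-3.58475) = 23.9631 g.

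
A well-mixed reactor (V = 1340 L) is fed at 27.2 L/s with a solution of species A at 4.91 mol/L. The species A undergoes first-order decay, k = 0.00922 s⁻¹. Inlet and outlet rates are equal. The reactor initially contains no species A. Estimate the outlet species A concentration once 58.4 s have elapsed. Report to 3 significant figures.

Species balance: V dC/dt = Q C_in − Q C − k V C.
This is linear with rate a = Q/V + k = 0.029519 s⁻¹.
C_ss = Q C_in/(Q + kV) = 3.3764 mol/L; C(t) = C_ss + (C₀ − C_ss) e^(−a t).
C(58.4) = 3.3764 + (-3.3764)·e^(−0.029519·58.4) = 3.3764 + (-3.3764)·0.17837 = 2.7741 mol/L.

2.77 mol/L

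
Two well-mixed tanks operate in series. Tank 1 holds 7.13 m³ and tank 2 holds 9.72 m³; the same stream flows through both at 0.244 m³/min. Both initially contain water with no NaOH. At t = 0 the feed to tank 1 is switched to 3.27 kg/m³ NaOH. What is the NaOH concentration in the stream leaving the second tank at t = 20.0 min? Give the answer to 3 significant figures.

0.382 kg/m³

Each tank obeys Vᵢ dCᵢ/dt = Q(Cᵢ₋₁ − Cᵢ), so τᵢ = Vᵢ/Q.
τ₁ = 7.13/0.244 = 29.221 min; τ₂ = 9.72/0.244 = 39.836 min.
Tank 1: C₁ = C_in(1 − e^(−t/τ₁)). Tank 2 (τ₁ ≠ τ₂): C₂ = C_in[1 − (τ₁ e^(−t/τ₁) − τ₂ e^(−t/τ₂))/(τ₁ − τ₂)].
At t = 20.0: e^(−t/τ₁) = 0.50438, e^(−t/τ₂) = 0.60528.
C₂ = 3.27·[1 − (29.221·0.50438 − 39.836·0.60528)/(-10.615)] = 3.27·0.11693 = 0.38236 kg/m³.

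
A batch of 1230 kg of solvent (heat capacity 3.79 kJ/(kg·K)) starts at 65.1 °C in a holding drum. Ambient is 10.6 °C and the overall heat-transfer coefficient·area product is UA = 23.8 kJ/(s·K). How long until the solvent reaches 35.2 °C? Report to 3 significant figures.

156 s

M c_p dT/dt = −UA(T − T_amb).
τ = M c_p/UA = 195.87 s; T_ss = T_amb = 10.600 °C.
T(t) = T_ss + (T₀ − T_ss)e^(−t/τ); set T = 35.2:
t = −τ ln[(T − T_ss)/(T₀ − T_ss)] = −195.87 · ln(0.45138) = 155.81 s.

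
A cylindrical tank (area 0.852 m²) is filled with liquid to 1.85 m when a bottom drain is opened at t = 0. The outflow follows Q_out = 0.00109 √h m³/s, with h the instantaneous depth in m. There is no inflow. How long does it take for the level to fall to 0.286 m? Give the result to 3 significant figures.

Unsteady balance on liquid volume: A dh/dt = −0.00109 √h.
This is separable: 2 d(√h)/dt = −0.00109/A, so √h = √h₀ − (0.00109/(2A)) t.
t = 2A(√h₀ − √h)/0.00109 = 2·0.852·(√1.85 − √0.286)/0.00109
  = 1.7040 × (1.3601 − 0.53479) / 0.00109 = 1290.3 s.

1290 s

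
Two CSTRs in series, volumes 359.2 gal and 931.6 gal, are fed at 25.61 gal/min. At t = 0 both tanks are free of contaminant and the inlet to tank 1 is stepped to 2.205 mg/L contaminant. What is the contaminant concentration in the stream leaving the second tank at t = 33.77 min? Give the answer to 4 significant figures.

Time constants: τᵢ = Vᵢ/Q for each well-mixed tank.
τ₁ = 359.2/25.61 = 14.0258 min; τ₂ = 931.6/25.61 = 36.3764 min.
Tank 1: C₁ = C_in(1 − e^(−t/τ₁)). Tank 2 (τ₁ ≠ τ₂): C₂ = C_in[1 − (τ₁ e^(−t/τ₁) − τ₂ e^(−t/τ₂))/(τ₁ − τ₂)].
At t = 33.77: e^(−t/τ₁) = 0.0900211, e^(−t/τ₂) = 0.395206.
C₂ = 2.205·[1 − (14.0258·0.0900211 − 36.3764·0.395206)/(-22.3506)] = 2.205·0.413281 = 0.911284 mg/L.

0.9113 mg/L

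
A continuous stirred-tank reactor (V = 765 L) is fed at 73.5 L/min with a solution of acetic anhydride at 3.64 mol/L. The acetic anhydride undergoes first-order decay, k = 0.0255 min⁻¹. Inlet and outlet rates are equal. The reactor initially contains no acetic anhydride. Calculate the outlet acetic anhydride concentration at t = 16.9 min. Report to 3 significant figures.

2.51 mol/L

V dC/dt = Q(C_in − C) − k V C.
This is linear with rate a = Q/V + k = 0.12158 min⁻¹.
C_ss = Q C_in/(Q + kV) = 2.8765 mol/L; C(t) = C_ss + (C₀ − C_ss) e^(−a t).
C(16.9) = 2.8765 + (-2.8765)·e^(−0.12158·16.9) = 2.8765 + (-2.8765)·0.12813 = 2.5080 mol/L.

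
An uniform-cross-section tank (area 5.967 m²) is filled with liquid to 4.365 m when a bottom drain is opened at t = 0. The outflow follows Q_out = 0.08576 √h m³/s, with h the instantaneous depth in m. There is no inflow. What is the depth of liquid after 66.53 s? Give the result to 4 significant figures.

A dh/dt = −Q_out = −0.08576 √h.
This is separable: 2 d(√h)/dt = −0.08576/A, so √h = √h₀ − (0.08576/(2A)) t.
√h = √4.365 − 0.08576·66.53/(2·5.967) = 2.08926 − 0.478097 = 1.61116.
h = 1.61116² = 2.59584 m.

2.596 m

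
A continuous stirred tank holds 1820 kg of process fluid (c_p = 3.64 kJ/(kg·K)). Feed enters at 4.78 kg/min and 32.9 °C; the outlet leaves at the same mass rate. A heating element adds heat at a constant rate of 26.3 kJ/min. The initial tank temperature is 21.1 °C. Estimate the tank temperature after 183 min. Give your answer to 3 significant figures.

M c_p dT/dt = ṁ c_p (T_in − T) + Q̇.
Rearrange: dT/dt = (T_ss − T)/τ with τ = M/ṁ = 380.75 min and T_ss = T_in + Q̇/(ṁ c_p) = 34.412 °C.
Integrating: T(t) = T_ss + (T₀ − T_ss) e^(−t/τ).
T(183) = 34.412 + (-13.312)·e^(−183/380.75) = 34.412 + (-13.312)·0.61840 = 26.180 °C.

26.2 °C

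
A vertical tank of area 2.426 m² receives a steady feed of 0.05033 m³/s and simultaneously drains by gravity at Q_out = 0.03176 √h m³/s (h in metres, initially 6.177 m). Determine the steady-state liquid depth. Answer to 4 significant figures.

2.511 m

Level balance: A dh/dt = 0.05033 − 0.03176 √h. Setting dh/dt = 0:
Q_in = 0.03176 √h_ss ⇒ √h_ss = 0.05033/0.03176 = 1.58470.
h_ss = 1.58470² = 2.51127 m. (Since h₀ = 6.177 m > h_ss, the level will fall toward this value.)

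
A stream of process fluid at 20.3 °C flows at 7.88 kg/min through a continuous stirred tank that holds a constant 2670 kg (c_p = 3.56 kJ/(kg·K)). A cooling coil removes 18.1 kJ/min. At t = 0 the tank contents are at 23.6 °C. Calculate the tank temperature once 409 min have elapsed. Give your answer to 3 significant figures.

Unsteady energy balance on the tank contents: M c_p dT/dt = ṁ c_p (T_in − T) − 18.1.
Rearrange: dT/dt = (T_ss − T)/τ with τ = M/ṁ = 338.83 min and T_ss = T_in − Q̇/(ṁ c_p) = 19.655 °C.
Integrating: T(t) = T_ss + (T₀ − T_ss) e^(−t/τ).
T(409) = 19.655 + (3.9452)·e^(−409/338.83) = 19.655 + (3.9452)·0.29907 = 20.835 °C.

20.8 °C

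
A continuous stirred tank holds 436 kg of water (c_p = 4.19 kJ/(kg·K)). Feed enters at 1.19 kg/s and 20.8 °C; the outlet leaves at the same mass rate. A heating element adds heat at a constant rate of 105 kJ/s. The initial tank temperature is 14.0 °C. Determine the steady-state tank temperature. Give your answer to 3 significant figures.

41.9 °C

Heat balance on the well-mixed liquid: M c_p dT/dt = ṁ c_p (T_in − T) + 105.
At steady state dT/dt = 0 ⇒ T_ss = T_in + Q̇/(ṁ c_p) = 20.8 + 105/(1.19·4.19) = 41.859 °C.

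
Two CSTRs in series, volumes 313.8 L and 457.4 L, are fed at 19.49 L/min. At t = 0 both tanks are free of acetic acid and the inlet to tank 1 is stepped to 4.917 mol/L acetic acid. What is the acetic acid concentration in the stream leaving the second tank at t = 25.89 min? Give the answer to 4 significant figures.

Species balance on tank i: dCᵢ/dt = (Cᵢ₋₁ − Cᵢ)/τᵢ with τᵢ = Vᵢ/Q.
τ₁ = 313.8/19.49 = 16.1006 min; τ₂ = 457.4/19.49 = 23.4684 min.
Solving the cascade with C₁(0)=C₂(0)=0 gives C₂(t) = C_in[1 − (τ₁ e^(−t/τ₁) − τ₂ e^(−t/τ₂))/(τ₁ − τ₂)].
At t = 25.89: e^(−t/τ₁) = 0.200284, e^(−t/τ₂) = 0.331813.
C₂ = 4.917·[1 − (16.1006·0.200284 − 23.4684·0.331813)/(-7.36788)] = 4.917·0.380765 = 1.87222 mol/L.

1.872 mol/L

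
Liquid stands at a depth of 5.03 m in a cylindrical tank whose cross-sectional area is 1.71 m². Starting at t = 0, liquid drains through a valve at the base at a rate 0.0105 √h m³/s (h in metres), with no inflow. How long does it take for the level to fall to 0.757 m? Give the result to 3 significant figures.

447 s

With no inflow, A dh/dt = −0.0105 √h.
Separate and integrate: 2(√h − √h₀) = −(0.0105/A) t.
t = 2A(√h₀ − √h)/0.0105 = 2·1.71·(√5.03 − √0.757)/0.0105
  = 3.4200 × (2.2428 − 0.87006) / 0.0105 = 447.11 s.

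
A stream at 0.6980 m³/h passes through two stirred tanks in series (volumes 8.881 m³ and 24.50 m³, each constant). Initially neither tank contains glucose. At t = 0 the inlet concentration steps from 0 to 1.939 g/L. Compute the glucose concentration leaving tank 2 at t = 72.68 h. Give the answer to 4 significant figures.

Time constants: τᵢ = Vᵢ/Q for each well-mixed tank.
τ₁ = 8.881/0.6980 = 12.7235 h; τ₂ = 24.50/0.6980 = 35.1003 h.
Tank 1: C₁ = C_in(1 − e^(−t/τ₁)). Tank 2 (τ₁ ≠ τ₂): C₂ = C_in[1 − (τ₁ e^(−t/τ₁) − τ₂ e^(−t/τ₂))/(τ₁ − τ₂)].
At t = 72.68: e^(−t/τ₁) = 0.00330517, e^(−t/τ₂) = 0.126105.
C₂ = 1.939·[1 − (12.7235·0.00330517 − 35.1003·0.126105)/(-22.3768)] = 1.939·0.804070 = 1.55909 g/L.

1.559 g/L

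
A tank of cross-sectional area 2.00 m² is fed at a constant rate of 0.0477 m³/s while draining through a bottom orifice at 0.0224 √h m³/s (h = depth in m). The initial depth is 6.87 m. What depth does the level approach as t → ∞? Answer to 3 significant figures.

A dh/dt = Q_in − 0.0224 √h. Steady state requires inflow = outflow:
Q_in = 0.0224 √h_ss ⇒ √h_ss = 0.0477/0.0224 = 2.1295.
h_ss = 2.1295² = 4.5346 m. (Since h₀ = 6.87 m > h_ss, the level will fall toward this value.)

4.53 m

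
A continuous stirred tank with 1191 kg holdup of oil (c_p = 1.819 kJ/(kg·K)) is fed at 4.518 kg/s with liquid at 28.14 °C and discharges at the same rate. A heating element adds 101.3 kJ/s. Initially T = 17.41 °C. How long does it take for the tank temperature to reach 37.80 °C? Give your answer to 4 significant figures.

Heat balance on the well-mixed liquid: M c_p dT/dt = ṁ c_p (T_in − T) + 101.3.
τ = M/ṁ = 263.612 s; T_ss = T_in + Q̇/(ṁ c_p) = 40.4662 °C.
T(t) = T_ss + (T₀ − T_ss) e^(−t/τ). Set T = 37.80:
e^(−t/τ) = (37.80 − 40.4662)/(17.41 − 40.4662) = 0.115641
t = −263.612 · ln(0.115641) = 568.682 s.

568.7 s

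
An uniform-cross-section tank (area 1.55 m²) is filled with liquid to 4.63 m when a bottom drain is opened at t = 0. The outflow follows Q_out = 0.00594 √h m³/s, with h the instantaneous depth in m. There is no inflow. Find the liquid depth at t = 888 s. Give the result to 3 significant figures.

Mass balance (ρ constant): A dh/dt = −0.00594 √h.
Separate and integrate: 2(√h − √h₀) = −(0.00594/A) t.
√h = √4.63 − 0.00594·888/(2·1.55) = 2.1517 − 1.7015 = 0.45022.
h = 0.45022² = 0.20270 m.

0.203 m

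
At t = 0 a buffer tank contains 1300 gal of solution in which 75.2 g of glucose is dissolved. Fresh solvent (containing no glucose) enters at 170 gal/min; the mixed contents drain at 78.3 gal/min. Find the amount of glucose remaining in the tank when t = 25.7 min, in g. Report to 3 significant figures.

Total volume: dV/dt = Q_in − Q_out = 91.700 gal/min, so V(t) = 1300 + 91.700 t and V(25.7) = 3656.7 gal.
No glucose enters, so dm/dt = −Q_out · (m/V).
dm/m = −Q_out dt/(V₀ + 91.700 t); integrating gives ln(m/m₀) = −(Q_out/(Q_in−Q_out)) ln(V/V₀).
m = m₀ (V₀/V)^(Q_out/(Q_in−Q_out)) = 75.2 × (1300/3656.7)^(0.85387) = 31.096 g.

31.1 g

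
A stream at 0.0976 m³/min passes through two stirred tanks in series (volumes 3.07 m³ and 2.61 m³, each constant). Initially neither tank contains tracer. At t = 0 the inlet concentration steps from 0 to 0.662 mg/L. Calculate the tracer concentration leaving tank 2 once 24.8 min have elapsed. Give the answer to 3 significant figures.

0.140 mg/L

Time constants: τᵢ = Vᵢ/Q for each well-mixed tank.
τ₁ = 3.07/0.0976 = 31.455 min; τ₂ = 2.61/0.0976 = 26.742 min.
Tank 1: C₁ = C_in(1 − e^(−t/τ₁)). Tank 2 (τ₁ ≠ τ₂): C₂ = C_in[1 − (τ₁ e^(−t/τ₁) − τ₂ e^(−t/τ₂))/(τ₁ − τ₂)].
At t = 24.8: e^(−t/τ₁) = 0.45456, e^(−t/τ₂) = 0.39559.
C₂ = 0.662·[1 − (31.455·0.45456 − 26.742·0.39559)/(4.7131)] = 0.662·0.21084 = 0.13958 mg/L.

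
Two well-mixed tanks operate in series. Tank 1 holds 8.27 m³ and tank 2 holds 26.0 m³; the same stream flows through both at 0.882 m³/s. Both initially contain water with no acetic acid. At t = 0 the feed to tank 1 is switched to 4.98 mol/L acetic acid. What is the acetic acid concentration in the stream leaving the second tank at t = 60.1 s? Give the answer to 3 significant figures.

4.03 mol/L

Time constants: τᵢ = Vᵢ/Q for each well-mixed tank.
τ₁ = 8.27/0.882 = 9.3764 s; τ₂ = 26.0/0.882 = 29.478 s.
Tank 1: C₁ = C_in(1 − e^(−t/τ₁)). Tank 2 (τ₁ ≠ τ₂): C₂ = C_in[1 − (τ₁ e^(−t/τ₁) − τ₂ e^(−t/τ₂))/(τ₁ − τ₂)].
At t = 60.1: e^(−t/τ₁) = 0.0016455, e^(−t/τ₂) = 0.13019.
C₂ = 4.98·[1 − (9.3764·0.0016455 − 29.478·0.13019)/(-20.102)] = 4.98·0.80985 = 4.0331 mol/L.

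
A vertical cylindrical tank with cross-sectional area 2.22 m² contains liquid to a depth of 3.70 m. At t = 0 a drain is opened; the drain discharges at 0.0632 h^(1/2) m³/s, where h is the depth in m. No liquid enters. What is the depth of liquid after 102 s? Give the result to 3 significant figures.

0.222 m

With no inflow, A dh/dt = −0.0632 √h.
Separate and integrate: 2(√h − √h₀) = −(0.0632/A) t.
√h = √3.70 − 0.0632·102/(2·2.22) = 1.9235 − 1.4519 = 0.47165.
h = 0.47165² = 0.22245 m.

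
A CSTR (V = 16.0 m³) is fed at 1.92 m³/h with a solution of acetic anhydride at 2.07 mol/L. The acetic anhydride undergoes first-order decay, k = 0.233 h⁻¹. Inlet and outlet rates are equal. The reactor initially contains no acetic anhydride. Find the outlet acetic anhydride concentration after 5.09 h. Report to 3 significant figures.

V dC/dt = Q(C_in − C) − k V C.
This is linear with rate a = Q/V + k = 0.35300 h⁻¹.
C_ss = Q C_in/(Q + kV) = 0.70368 mol/L; C(t) = C_ss + (C₀ − C_ss) e^(−a t).
C(5.09) = 0.70368 + (-0.70368)·e^(−0.35300·5.09) = 0.70368 + (-0.70368)·0.16583 = 0.58699 mol/L.

0.587 mol/L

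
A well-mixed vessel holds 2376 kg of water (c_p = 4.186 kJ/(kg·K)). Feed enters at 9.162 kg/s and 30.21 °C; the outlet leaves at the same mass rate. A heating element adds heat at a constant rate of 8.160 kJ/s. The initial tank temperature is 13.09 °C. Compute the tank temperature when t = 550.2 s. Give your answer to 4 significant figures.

28.35 °C

M c_p dT/dt = ṁ c_p (T_in − T) + Q̇.
Rearrange: dT/dt = (T_ss − T)/τ with τ = M/ṁ = 259.332 s and T_ss = T_in + Q̇/(ṁ c_p) = 30.4228 °C.
Integrating: T(t) = T_ss + (T₀ − T_ss) e^(−t/τ).
T(550.2) = 30.4228 + (-17.3328)·e^(−550.2/259.332) = 30.4228 + (-17.3328)·0.119839 = 28.3456 °C.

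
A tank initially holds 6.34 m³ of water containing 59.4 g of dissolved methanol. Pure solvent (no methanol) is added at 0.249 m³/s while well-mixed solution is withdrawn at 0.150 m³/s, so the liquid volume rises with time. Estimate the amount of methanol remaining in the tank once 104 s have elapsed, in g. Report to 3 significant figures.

Total volume: dV/dt = Q_in − Q_out = 0.099000 m³/s, so V(t) = 6.34 + 0.099000 t and V(104) = 16.636 m³.
Species balance (pure solvent in): dm/dt = −Q_out · m/V(t).
Separate: dm/m = −Q_out dt/V(t) ⇒ ln(m/m₀) = −(Q_out/(Q_in−Q_out)) ln(V/V₀).
m = m₀ (V₀/V)^(Q_out/(Q_in−Q_out)) = 59.4 × (6.34/16.636)^(1.5152) = 13.772 g.

13.8 g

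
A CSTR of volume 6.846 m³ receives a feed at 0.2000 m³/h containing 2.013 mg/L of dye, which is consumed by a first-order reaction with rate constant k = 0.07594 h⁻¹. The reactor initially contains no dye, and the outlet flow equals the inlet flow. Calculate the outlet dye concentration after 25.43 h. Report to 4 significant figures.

Accumulation = in − out − consumed: V dC/dt = Q C_in − Q C − k V C.
dC/dt = (Q/V) C_in − (Q/V + k) C; effective rate a = Q/V + k = 0.0292141 + 0.07594 = 0.105154 h⁻¹.
C_ss = Q C_in/(Q + kV) = 0.559256 mg/L; C(t) = C_ss + (C₀ − C_ss) e^(−a t).
C(25.43) = 0.559256 + (-0.559256)·e^(−0.105154·25.43) = 0.559256 + (-0.559256)·0.0689710 = 0.520683 mg/L.

0.5207 mg/L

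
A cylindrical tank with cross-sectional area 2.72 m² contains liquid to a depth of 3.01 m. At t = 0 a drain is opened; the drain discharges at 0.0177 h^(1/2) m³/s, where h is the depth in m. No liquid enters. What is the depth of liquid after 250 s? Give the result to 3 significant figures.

0.849 m

With no inflow, A dh/dt = −0.0177 √h.
Separate and integrate: 2(√h − √h₀) = −(0.0177/A) t.
√h = √3.01 − 0.0177·250/(2·2.72) = 1.7349 − 0.81342 = 0.92152.
h = 0.92152² = 0.84919 m.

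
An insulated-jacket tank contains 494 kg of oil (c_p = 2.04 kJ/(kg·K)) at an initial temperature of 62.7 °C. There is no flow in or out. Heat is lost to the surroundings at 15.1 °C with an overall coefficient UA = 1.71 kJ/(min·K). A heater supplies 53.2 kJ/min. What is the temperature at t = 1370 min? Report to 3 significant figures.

M c_p dT/dt = −UA(T − T_amb) + Q̇.
dT/dt = (T_ss − T)/τ with T_ss = T_amb + Q̇/UA = 15.1 + 53.2/1.71 = 46.211 °C, τ = M c_p/UA = 494·2.04/1.71 = 589.33 min.
T approaches T_ss exponentially: T(t) = T_ss + (T₀ − T_ss) e^(−t/τ).
T(1370) = 46.211 + (16.489)·0.097817 = 47.824 °C.

47.8 °C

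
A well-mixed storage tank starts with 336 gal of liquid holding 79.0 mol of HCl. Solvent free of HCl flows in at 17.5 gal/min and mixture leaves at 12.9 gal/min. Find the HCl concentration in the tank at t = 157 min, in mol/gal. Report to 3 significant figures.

0.00299 mol/gal

Total volume: dV/dt = Q_in − Q_out = 4.6000 gal/min, so V(t) = 336 + 4.6000 t and V(157) = 1058.2 gal.
Species balance (pure solvent in): dm/dt = −Q_out · m/V(t).
Separate: dm/m = −Q_out dt/V(t) ⇒ ln(m/m₀) = −(Q_out/(Q_in−Q_out)) ln(V/V₀).
m = m₀ (V₀/V)^(Q_out/(Q_in−Q_out)) = 79.0 × (336/1058.2)^(2.8043) = 3.1653 mol.
C = m/V = 3.1653/1058.2 = 0.0029913 mol/gal.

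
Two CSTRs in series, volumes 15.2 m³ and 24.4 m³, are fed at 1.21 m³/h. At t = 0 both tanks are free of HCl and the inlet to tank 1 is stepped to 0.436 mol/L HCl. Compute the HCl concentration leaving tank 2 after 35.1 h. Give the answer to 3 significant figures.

Time constants: τᵢ = Vᵢ/Q for each well-mixed tank.
τ₁ = 15.2/1.21 = 12.562 h; τ₂ = 24.4/1.21 = 20.165 h.
Solving the cascade with C₁(0)=C₂(0)=0 gives C₂(t) = C_in[1 − (τ₁ e^(−t/τ₁) − τ₂ e^(−t/τ₂))/(τ₁ − τ₂)].
At t = 35.1: e^(−t/τ₁) = 0.061167, e^(−t/τ₂) = 0.17541.
C₂ = 0.436·[1 − (12.562·0.061167 − 20.165·0.17541)/(-7.6033)] = 0.436·0.63583 = 0.27722 mol/L.

0.277 mol/L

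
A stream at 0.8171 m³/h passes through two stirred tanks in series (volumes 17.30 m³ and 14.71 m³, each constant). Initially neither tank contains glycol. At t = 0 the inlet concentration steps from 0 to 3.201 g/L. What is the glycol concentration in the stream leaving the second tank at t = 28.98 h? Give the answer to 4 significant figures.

Time constants: τᵢ = Vᵢ/Q for each well-mixed tank.
τ₁ = 17.30/0.8171 = 21.1724 h; τ₂ = 14.71/0.8171 = 18.0027 h.
Solving the cascade with C₁(0)=C₂(0)=0 gives C₂(t) = C_in[1 − (τ₁ e^(−t/τ₁) − τ₂ e^(−t/τ₂))/(τ₁ − τ₂)].
At t = 28.98: e^(−t/τ₁) = 0.254422, e^(−t/τ₂) = 0.199936.
C₂ = 3.201·[1 − (21.1724·0.254422 − 18.0027·0.199936)/(3.16975)] = 3.201·0.436121 = 1.39602 g/L.

1.396 g/L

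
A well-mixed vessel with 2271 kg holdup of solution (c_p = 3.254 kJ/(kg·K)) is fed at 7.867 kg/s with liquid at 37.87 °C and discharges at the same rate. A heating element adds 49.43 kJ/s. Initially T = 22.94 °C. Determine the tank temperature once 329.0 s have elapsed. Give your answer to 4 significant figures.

34.41 °C

M c_p dT/dt = ṁ c_p (T_in − T) + Q̇.
τ = M/ṁ = 288.674 s; T_ss = T_in + Q̇/(ṁ c_p) = 37.87 + 49.43/(7.867·3.254) = 39.8009 °C.
Integrating: T(t) = T_ss + (T₀ − T_ss) e^(−t/τ).
T(329.0) = 39.8009 + (-16.8609)·e^(−329.0/288.674) = 39.8009 + (-16.8609)·0.319917 = 34.4068 °C.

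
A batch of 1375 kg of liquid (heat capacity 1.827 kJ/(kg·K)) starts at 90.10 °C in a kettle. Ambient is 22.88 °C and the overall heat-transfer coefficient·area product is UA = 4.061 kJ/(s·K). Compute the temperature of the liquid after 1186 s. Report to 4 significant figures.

Lumped-capacitance energy balance: M c_p dT/dt = UA(T_amb − T).
dT/dt = (T_ss − T)/τ with T_ss = T_amb = 22.8800 °C, τ = M c_p/UA = 1375·1.827/4.061 = 618.598 s.
Integrating: T(t) = T_ss + (T₀ − T_ss) e^(−t/τ).
T(1186) = 22.8800 + (67.2200)·0.147012 = 32.7622 °C.

32.76 °C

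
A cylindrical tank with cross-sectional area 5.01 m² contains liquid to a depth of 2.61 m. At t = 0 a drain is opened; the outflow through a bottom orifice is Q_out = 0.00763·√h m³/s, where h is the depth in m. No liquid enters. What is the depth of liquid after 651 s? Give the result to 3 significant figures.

A dh/dt = −Q_out = −0.00763 √h.
∫ h^(−1/2) dh = −(0.00763/A) ∫ dt, giving 2√h = 2√h₀ − (0.00763/A) t.
√h = √2.61 − 0.00763·651/(2·5.01) = 1.6155 − 0.49572 = 1.1198.
h = 1.1198² = 1.2540 m.

1.25 m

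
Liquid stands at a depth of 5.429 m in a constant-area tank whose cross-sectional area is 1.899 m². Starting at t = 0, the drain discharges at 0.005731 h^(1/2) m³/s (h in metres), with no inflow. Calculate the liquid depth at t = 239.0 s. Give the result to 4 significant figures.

Unsteady balance on liquid volume: A dh/dt = −0.005731 √h.
This is separable: 2 d(√h)/dt = −0.005731/A, so √h = √h₀ − (0.005731/(2A)) t.
√h = √5.429 − 0.005731·239.0/(2·1.899) = 2.33002 − 0.360640 = 1.96938.
h = 1.96938² = 3.87847 m.

3.878 m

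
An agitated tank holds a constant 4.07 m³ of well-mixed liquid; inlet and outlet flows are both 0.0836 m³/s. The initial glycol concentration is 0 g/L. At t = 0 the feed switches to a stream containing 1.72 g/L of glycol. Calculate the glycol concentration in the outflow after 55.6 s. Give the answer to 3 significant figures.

Accumulation = in − out for the solute gives V dC/dt = Q(C_in − C).
Rewrite as dC/dt + C/τ = C_in/τ, τ = V/Q = 48.684 s.
C approaches C_in exponentially: C(t) = C_in + (C₀ − C_in) e^(−t/τ).
C(55.6) = 1.72 + (0 − 1.72)·e^(−55.6/48.684) = 1.72 + (-1.7200)·0.31916 = 1.1710 g/L.

1.17 g/L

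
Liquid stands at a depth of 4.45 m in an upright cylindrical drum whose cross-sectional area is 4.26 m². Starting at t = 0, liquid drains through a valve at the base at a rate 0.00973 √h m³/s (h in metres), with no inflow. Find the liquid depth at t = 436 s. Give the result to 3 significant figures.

A dh/dt = −Q_out = −0.00973 √h.
Separate and integrate: 2(√h − √h₀) = −(0.00973/A) t.
√h = √4.45 − 0.00973·436/(2·4.26) = 2.1095 − 0.49792 = 1.6116.
h = 1.6116² = 2.5972 m.

2.60 m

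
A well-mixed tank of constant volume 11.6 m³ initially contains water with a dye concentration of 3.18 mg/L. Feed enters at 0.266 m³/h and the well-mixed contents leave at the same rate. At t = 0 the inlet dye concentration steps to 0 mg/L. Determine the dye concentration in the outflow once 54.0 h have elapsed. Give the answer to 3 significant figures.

0.922 mg/L

Unsteady species balance (constant V, well mixed): V dC/dt = Q(C_in − C).
So dC/dt = (C_in − C)/τ with τ = V/Q = 11.6/0.266 = 43.609 h.
C approaches C_in exponentially: C(t) = C_in + (C₀ − C_in) e^(−t/τ).
C(54.0) = 0 + (3.18 − 0)·e^(−54.0/43.609) = 0 + (3.1800)·0.28988 = 0.92183 mg/L.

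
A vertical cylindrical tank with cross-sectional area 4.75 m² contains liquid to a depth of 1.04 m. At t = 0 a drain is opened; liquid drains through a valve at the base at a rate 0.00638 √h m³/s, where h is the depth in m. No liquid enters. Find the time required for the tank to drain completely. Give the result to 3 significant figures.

1520 s

A dh/dt = −Q_out = −0.00638 √h.
Separate and integrate: 2(√h − √h₀) = −(0.00638/A) t.
Tank is empty when √h = 0: t_empty = 2A√h₀/0.00638.
t_empty = 2·4.75·√1.04/0.00638 = 9.5000·1.0198/0.00638 = 1518.5 s.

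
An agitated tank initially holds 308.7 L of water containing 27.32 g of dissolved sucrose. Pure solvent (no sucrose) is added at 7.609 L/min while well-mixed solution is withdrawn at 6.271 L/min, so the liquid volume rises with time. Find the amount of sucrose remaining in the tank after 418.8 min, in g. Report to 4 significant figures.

0.2136 g

Let m(t) be the amount of sucrose. Volume: V(t) = V₀ + (Q_in − Q_out) t = 308.7 + 1.33800 t; V(418.8) = 869.054 L.
Species balance (pure solvent in): dm/dt = −Q_out · m/V(t).
dm/m = −Q_out dt/(V₀ + 1.33800 t); integrating gives ln(m/m₀) = −(Q_out/(Q_in−Q_out)) ln(V/V₀).
m = m₀ (V₀/V)^(Q_out/(Q_in−Q_out)) = 27.32 × (308.7/869.054)^(4.68685) = 0.213646 g.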